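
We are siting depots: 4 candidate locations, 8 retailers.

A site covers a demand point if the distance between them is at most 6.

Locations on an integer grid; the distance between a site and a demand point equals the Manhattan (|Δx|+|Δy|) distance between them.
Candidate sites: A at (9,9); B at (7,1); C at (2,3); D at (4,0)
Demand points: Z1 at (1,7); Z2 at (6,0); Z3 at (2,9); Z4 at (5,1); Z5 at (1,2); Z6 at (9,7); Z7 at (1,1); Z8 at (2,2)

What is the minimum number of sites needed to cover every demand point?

3

Coverage sets (demand points within 6 of each site):
  A: {Z6}
  B: {Z2, Z4, Z7, Z8}
  C: {Z1, Z3, Z4, Z5, Z7, Z8}
  D: {Z2, Z4, Z5, Z7, Z8}
No 2 sites suffice: every size-2 union leaves at least one demand point uncovered.
But {A, B, C} covers everything, so the minimum is 3.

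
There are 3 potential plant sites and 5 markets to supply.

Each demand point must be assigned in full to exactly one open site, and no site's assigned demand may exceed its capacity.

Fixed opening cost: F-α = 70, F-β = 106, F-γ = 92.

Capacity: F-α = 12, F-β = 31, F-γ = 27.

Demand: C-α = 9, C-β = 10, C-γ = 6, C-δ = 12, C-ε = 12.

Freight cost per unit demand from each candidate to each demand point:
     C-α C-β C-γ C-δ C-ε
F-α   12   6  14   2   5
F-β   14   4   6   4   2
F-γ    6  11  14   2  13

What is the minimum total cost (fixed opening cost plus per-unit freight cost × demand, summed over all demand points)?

Open {F-β, F-γ}; cheapest assignment that respects the capacities:
  F-β (cap 31, load 28): C-β, C-γ, C-ε — cost 10×4 + 6×6 + 12×2 = 100
  F-γ (cap 27, load 21): C-α, C-δ — cost 9×6 + 12×2 = 78
  Shipping 178, fixed 198 → total 376.
  Any other capacity-feasible assignment to {F-β, F-γ} ships for at least 178.
Compare {F-α, F-β, F-γ}: its best feasible assignment gives total 446.
Every other set of open sites that can feasibly serve all demand totals ≥ 446 even under its best assignment. Minimum: 376.

376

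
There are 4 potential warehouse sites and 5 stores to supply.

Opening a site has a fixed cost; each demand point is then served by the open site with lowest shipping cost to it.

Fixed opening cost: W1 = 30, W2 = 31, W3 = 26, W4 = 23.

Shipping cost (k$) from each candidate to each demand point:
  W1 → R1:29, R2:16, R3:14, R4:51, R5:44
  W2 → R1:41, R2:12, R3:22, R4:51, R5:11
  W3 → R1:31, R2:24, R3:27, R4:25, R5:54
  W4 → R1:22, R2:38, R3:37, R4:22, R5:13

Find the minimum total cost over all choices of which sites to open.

Open {W1, W4}: assign each demand point to its cheapest open site.
  R1→W4 22, R2→W1 16, R3→W1 14, R4→W4 22, R5→W4 13
  shipping cost 87, fixed 53 → total 140.
Compare {W2, W4}: shipping cost 89 + fixed 54 = 143.
Compare {W4}: shipping cost 132 + fixed 23 = 155.
Compare {W3, W4}: shipping cost 108 + fixed 49 = 157.
All other subsets cost ≥ 143. Minimum total cost: 140.

140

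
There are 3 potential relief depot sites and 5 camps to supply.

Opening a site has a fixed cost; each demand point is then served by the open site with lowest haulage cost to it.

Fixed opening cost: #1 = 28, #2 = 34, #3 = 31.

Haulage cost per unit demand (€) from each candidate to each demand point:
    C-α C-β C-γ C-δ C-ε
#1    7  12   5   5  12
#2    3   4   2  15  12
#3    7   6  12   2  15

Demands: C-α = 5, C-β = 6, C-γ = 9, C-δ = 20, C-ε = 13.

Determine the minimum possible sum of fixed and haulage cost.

318

Open {#2, #3}: assign each demand point to its cheapest open site.
  C-α→#2 5×3=15, C-β→#2 6×4=24, C-γ→#2 9×2=18, C-δ→#3 20×2=40, C-ε→#2 13×12=156
  haulage cost 253, fixed 65 → total 318.
Compare {#1, #2, #3}: haulage cost 253 + fixed 93 = 346.
Compare {#1, #3}: haulage cost 312 + fixed 59 = 371.
Compare {#1, #2}: haulage cost 313 + fixed 62 = 375.
All other subsets cost ≥ 346. Minimum total cost: 318.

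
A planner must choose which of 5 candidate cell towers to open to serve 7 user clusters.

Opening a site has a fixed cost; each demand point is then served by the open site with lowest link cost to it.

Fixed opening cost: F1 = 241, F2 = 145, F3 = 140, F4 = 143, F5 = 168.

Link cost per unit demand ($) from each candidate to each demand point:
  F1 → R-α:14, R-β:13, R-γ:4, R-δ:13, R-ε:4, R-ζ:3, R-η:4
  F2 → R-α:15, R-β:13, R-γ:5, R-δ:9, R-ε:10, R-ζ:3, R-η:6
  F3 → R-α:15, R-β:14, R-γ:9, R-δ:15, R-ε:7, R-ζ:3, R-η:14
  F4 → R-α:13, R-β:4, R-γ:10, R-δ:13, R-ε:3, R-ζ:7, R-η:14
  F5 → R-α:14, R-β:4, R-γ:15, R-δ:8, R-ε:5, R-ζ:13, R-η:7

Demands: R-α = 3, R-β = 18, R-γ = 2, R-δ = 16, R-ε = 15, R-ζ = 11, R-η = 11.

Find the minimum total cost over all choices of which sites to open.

697

Open {F2, F4}: assign each demand point to its cheapest open site.
  R-α→F4 3×13=39, R-β→F4 18×4=72, R-γ→F2 2×5=10, R-δ→F2 16×9=144, R-ε→F4 15×3=45, R-ζ→F2 11×3=33, R-η→F2 11×6=66
  link cost 409, fixed 288 → total 697.
Compare {F5}: link cost 567 + fixed 168 = 735.
Compare {F2, F5}: link cost 426 + fixed 313 = 739.
Compare {F3, F5}: link cost 445 + fixed 308 = 753.
All other subsets cost ≥ 735. Minimum total cost: 697.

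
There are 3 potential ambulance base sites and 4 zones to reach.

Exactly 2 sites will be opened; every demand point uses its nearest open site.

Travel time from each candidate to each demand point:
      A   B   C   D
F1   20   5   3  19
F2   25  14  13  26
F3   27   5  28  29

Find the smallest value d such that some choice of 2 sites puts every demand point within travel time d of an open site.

20

Open {F1, F2}.
  Farthest demand point is A at travel time 20 (to F1); all others are ≤ 20.
With {F1, F3} the worst case is 20.
With {F2, F3} the worst case is 26.
No size-2 selection achieves below 20.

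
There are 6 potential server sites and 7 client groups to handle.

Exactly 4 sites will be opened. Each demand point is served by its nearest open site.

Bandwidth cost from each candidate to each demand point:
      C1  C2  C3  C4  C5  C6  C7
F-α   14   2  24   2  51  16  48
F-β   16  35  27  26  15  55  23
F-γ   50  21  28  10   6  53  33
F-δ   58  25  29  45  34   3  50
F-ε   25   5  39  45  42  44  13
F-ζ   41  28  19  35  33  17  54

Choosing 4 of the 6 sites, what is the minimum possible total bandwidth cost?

Open {F-α, F-γ, F-δ, F-ε}.
  C1→F-α 14, C2→F-α 2, C3→F-α 24, C4→F-α 2, C5→F-γ 6, C6→F-δ 3, C7→F-ε 13  ⇒ total 64.
Compare {F-α, F-γ, F-ε, F-ζ}: total 72.
Compare {F-α, F-β, F-δ, F-ε}: total 73.
No size-4 selection does better; minimum is 64.

64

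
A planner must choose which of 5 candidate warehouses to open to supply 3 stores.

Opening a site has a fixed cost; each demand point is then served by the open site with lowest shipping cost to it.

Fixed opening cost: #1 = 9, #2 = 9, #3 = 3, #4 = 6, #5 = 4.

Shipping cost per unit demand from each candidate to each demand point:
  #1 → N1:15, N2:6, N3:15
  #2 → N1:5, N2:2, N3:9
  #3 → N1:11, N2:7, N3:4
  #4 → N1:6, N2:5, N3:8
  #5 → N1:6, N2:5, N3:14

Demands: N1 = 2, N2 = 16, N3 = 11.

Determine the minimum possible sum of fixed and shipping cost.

Open {#2, #3}: assign each demand point to its cheapest open site.
  N1→#2 2×5=10, N2→#2 16×2=32, N3→#3 11×4=44
  shipping cost 86, fixed 12 → total 98.
Compare {#2, #3, #5}: shipping cost 86 + fixed 16 = 102.
Compare {#2, #3, #4}: shipping cost 86 + fixed 18 = 104.
Compare {#1, #2, #3}: shipping cost 86 + fixed 21 = 107.
All other subsets cost ≥ 102. Minimum total cost: 98.

98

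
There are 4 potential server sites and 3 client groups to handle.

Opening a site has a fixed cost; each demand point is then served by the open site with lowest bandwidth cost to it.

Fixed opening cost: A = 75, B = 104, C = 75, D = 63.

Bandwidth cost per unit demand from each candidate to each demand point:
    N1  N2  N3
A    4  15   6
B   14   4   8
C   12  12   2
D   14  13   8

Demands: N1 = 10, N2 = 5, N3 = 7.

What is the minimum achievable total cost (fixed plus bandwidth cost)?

232

Open {A}: assign each demand point to its cheapest open site.
  N1→A 10×4=40, N2→A 5×15=75, N3→A 7×6=42
  bandwidth cost 157, fixed 75 → total 232.
Compare {A, C}: bandwidth cost 114 + fixed 150 = 264.
Compare {C}: bandwidth cost 194 + fixed 75 = 269.
Compare {A, B}: bandwidth cost 102 + fixed 179 = 281.
All other subsets cost ≥ 264. Minimum total cost: 232.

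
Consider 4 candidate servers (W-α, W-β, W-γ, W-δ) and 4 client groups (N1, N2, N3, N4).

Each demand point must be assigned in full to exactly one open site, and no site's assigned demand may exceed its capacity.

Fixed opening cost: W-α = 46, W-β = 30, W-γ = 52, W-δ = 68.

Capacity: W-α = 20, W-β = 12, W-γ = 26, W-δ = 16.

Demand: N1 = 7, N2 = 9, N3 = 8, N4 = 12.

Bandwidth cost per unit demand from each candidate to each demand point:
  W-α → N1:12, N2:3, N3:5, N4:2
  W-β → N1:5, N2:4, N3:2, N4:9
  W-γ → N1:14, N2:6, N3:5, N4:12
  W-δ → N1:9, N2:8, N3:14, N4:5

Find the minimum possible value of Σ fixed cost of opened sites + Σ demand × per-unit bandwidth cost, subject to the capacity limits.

281

Open {W-α, W-β, W-γ}; cheapest assignment that respects the capacities:
  W-α (cap 20, load 20): N3, N4 — cost 8×5 + 12×2 = 64
  W-β (cap 12, load 7): N1 — cost 7×5 = 35
  W-γ (cap 26, load 9): N2 — cost 9×6 = 54
  Shipping 153, fixed 128 → total 281.
  Any other capacity-feasible assignment to {W-α, W-β, W-γ} ships for at least 153.
Compare {W-α, W-γ}: its best feasible assignment gives total 300.
Compare {W-α, W-β, W-δ}: its best feasible assignment gives total 306.
Every other set of open sites that can feasibly serve all demand totals ≥ 300 even under its best assignment. Minimum: 281.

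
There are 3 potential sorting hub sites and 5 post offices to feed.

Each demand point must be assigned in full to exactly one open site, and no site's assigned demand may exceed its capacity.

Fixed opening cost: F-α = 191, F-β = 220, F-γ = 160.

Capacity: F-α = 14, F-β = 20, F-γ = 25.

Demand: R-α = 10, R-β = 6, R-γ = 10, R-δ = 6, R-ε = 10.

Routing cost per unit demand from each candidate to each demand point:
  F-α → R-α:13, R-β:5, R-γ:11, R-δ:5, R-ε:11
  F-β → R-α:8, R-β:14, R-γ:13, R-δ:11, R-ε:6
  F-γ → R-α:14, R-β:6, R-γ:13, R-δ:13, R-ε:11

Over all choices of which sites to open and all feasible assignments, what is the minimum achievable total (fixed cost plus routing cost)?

764

Open {F-β, F-γ}; cheapest assignment that respects the capacities:
  F-β (cap 20, load 20): R-α, R-ε — cost 10×8 + 10×6 = 140
  F-γ (cap 25, load 22): R-β, R-γ, R-δ — cost 6×6 + 10×13 + 6×13 = 244
  Shipping 384, fixed 380 → total 764.
  Any other capacity-feasible assignment to {F-β, F-γ} ships for at least 384.
Compare {F-α, F-β, F-γ}: its best feasible assignment gives total 901.
Every other set of open sites that can feasibly serve all demand totals ≥ 901 even under its best assignment. Minimum: 764.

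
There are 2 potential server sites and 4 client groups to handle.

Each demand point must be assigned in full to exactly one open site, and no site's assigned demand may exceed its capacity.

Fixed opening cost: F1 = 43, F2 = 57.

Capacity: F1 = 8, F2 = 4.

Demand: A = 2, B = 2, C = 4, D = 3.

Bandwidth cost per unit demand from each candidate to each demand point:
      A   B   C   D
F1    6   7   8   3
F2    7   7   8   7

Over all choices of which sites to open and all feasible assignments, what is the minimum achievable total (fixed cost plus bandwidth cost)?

167

Open {F1, F2}; cheapest assignment that respects the capacities:
  F1 (cap 8, load 7): A, B, D — cost 2×6 + 2×7 + 3×3 = 35
  F2 (cap 4, load 4): C — cost 4×8 = 32
  Shipping 67, fixed 100 → total 167.
  Any other capacity-feasible assignment to {F1, F2} ships for at least 67.
Total demand is 11 and no other set of sites has combined capacity ≥ 11, so {F1, F2} is the only feasible choice of open sites. Minimum: 167.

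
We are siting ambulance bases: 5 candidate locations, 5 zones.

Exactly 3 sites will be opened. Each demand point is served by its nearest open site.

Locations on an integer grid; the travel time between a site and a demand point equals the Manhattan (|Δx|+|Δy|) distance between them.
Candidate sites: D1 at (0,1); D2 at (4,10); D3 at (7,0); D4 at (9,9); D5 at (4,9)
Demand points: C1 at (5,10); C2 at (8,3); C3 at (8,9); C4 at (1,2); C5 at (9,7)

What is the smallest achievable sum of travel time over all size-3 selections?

Open {D1, D2, D4}.
  C1→D2 1, C2→D4 7, C3→D4 1, C4→D1 2, C5→D4 2  ⇒ total 13.
Compare {D1, D3, D4}: total 14.
Compare {D1, D4, D5}: total 14.
No size-3 selection does better; minimum is 13.

13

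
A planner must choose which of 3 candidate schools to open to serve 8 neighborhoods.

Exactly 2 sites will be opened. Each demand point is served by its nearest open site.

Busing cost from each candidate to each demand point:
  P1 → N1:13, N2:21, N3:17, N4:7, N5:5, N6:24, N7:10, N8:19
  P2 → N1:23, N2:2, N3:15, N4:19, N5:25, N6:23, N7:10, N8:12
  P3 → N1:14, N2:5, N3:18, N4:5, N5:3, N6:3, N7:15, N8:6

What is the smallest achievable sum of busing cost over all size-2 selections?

Open {P2, P3}.
  N1→P3 14, N2→P2 2, N3→P2 15, N4→P3 5, N5→P3 3, N6→P3 3, N7→P2 10, N8→P3 6  ⇒ total 58.
Compare {P1, P3}: total 62.
Compare {P1, P2}: total 87.

58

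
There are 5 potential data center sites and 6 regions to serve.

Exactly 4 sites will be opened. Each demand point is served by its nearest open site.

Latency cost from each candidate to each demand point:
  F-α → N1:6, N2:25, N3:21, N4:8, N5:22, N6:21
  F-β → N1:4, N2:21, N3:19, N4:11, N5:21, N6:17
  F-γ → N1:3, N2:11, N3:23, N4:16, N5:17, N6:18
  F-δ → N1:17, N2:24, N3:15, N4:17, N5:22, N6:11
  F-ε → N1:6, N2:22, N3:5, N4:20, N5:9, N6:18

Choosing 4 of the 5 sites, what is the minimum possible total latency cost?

Open {F-α, F-γ, F-δ, F-ε}.
  N1→F-γ 3, N2→F-γ 11, N3→F-ε 5, N4→F-α 8, N5→F-ε 9, N6→F-δ 11  ⇒ total 47.
Compare {F-β, F-γ, F-δ, F-ε}: total 50.
Compare {F-α, F-β, F-γ, F-ε}: total 53.
No size-4 selection does better; minimum is 47.

47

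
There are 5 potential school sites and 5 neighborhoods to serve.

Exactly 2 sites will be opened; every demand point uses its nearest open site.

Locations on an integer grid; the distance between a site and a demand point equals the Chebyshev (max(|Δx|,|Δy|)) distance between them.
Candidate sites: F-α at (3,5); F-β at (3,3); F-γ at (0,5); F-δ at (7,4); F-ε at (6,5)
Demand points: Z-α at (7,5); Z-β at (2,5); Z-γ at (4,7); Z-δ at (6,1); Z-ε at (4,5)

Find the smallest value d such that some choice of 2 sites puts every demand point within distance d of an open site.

Open {F-α, F-δ}.
  Farthest demand point is Z-δ at distance 3 (to F-δ); all others are ≤ 3.
With {F-β, F-δ} the worst case is 3.
With {F-β, F-ε} the worst case is 3.
No size-2 selection achieves below 3.

3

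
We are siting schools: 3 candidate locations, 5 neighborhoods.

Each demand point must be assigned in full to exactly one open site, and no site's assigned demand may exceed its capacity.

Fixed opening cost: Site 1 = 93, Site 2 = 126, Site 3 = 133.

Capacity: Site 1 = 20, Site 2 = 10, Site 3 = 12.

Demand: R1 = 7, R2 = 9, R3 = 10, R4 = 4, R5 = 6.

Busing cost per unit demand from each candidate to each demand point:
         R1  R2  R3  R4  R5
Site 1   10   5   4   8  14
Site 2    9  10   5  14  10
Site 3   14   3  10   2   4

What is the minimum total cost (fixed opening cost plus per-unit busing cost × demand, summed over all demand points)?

532

Open {Site 1, Site 2, Site 3}; cheapest assignment that respects the capacities:
  Site 1 (cap 20, load 19): R2, R3 — cost 9×5 + 10×4 = 85
  Site 2 (cap 10, load 7): R1 — cost 7×9 = 63
  Site 3 (cap 12, load 10): R4, R5 — cost 4×2 + 6×4 = 32
  Shipping 180, fixed 352 → total 532.
  Any other capacity-feasible assignment to {Site 1, Site 2, Site 3} ships for at least 180.
Total demand is 36 and no other set of sites has combined capacity ≥ 36, so {Site 1, Site 2, Site 3} is the only feasible choice of open sites. Minimum: 532.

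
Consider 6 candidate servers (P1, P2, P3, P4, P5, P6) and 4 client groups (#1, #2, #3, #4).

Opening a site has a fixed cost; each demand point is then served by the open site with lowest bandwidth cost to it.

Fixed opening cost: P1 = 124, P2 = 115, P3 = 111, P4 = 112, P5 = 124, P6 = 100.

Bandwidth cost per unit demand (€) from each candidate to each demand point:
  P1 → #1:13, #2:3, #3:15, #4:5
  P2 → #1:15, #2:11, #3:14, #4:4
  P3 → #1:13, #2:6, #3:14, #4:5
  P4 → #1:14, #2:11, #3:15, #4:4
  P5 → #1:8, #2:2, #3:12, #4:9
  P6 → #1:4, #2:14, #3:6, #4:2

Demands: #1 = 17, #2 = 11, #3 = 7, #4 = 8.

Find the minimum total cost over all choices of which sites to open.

372

Open {P5, P6}: assign each demand point to its cheapest open site.
  #1→P6 17×4=68, #2→P5 11×2=22, #3→P6 7×6=42, #4→P6 8×2=16
  bandwidth cost 148, fixed 224 → total 372.
Compare {P6}: bandwidth cost 280 + fixed 100 = 380.
Compare {P1, P6}: bandwidth cost 159 + fixed 224 = 383.
Compare {P3, P6}: bandwidth cost 192 + fixed 211 = 403.
All other subsets cost ≥ 380. Minimum total cost: 372.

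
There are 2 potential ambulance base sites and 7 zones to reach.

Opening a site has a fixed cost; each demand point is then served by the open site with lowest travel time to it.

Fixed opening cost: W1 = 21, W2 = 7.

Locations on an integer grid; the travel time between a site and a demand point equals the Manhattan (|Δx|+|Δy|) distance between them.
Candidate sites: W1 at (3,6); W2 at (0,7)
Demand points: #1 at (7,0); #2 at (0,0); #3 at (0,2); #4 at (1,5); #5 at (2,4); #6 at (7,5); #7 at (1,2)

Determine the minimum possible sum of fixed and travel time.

Open {W2}: assign each demand point to its cheapest open site.
  #1→W2 14, #2→W2 7, #3→W2 5, #4→W2 3, #5→W2 5, #6→W2 9, #7→W2 6
  travel time 49, fixed 7 → total 56.
Compare {W1}: travel time 43 + fixed 21 = 64.
Compare {W1, W2}: travel time 39 + fixed 28 = 67.

56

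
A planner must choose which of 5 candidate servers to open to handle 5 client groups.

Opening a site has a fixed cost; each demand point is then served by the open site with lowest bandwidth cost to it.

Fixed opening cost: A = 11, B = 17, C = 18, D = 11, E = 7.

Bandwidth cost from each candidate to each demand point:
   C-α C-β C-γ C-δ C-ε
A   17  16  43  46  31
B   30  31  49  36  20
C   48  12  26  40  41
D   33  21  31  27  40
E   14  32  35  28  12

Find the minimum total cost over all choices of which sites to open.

117

Open {C, E}: assign each demand point to its cheapest open site.
  C-α→E 14, C-β→C 12, C-γ→C 26, C-δ→E 28, C-ε→E 12
  bandwidth cost 92, fixed 25 → total 117.
Compare {A, E}: bandwidth cost 105 + fixed 18 = 123.
Compare {D, E}: bandwidth cost 105 + fixed 18 = 123.
Compare {C, D, E}: bandwidth cost 91 + fixed 36 = 127.
All other subsets cost ≥ 123. Minimum total cost: 117.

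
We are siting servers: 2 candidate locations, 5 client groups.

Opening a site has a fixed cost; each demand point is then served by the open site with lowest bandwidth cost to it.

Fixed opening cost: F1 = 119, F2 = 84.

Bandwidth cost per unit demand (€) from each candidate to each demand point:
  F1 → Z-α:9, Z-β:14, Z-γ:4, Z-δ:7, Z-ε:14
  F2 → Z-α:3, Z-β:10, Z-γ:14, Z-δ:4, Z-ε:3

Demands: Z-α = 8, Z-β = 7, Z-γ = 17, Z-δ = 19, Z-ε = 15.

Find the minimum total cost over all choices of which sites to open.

486

Open {F1, F2}: assign each demand point to its cheapest open site.
  Z-α→F2 8×3=24, Z-β→F2 7×10=70, Z-γ→F1 17×4=68, Z-δ→F2 19×4=76, Z-ε→F2 15×3=45
  bandwidth cost 283, fixed 203 → total 486.
Compare {F2}: bandwidth cost 453 + fixed 84 = 537.
Compare {F1}: bandwidth cost 581 + fixed 119 = 700.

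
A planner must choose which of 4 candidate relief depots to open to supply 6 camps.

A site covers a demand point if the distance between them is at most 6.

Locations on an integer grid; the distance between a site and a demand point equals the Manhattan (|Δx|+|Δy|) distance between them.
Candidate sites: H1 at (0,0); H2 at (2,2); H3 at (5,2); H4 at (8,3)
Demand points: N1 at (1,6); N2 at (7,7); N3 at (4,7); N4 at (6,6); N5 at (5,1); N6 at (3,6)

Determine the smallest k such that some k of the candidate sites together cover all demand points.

3

Coverage sets (demand points within 6 of each site):
  H1: {N5}
  H2: {N1, N5, N6}
  H3: {N3, N4, N5, N6}
  H4: {N2, N4, N5}
No 2 sites suffice: every size-2 union leaves at least one demand point uncovered.
But {H2, H3, H4} covers everything, so the minimum is 3.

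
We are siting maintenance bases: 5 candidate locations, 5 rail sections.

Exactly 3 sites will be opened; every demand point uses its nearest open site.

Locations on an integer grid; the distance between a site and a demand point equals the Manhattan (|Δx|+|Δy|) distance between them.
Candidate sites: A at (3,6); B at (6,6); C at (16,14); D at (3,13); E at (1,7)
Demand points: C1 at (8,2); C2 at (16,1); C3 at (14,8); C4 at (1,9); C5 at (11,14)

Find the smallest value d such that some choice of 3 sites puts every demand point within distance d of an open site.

13

Open {A, B, C}.
  Farthest demand point is C2 at distance 13 (to C); all others are ≤ 13.
With {A, C, D} the worst case is 13.
With {A, C, E} the worst case is 13.
No size-3 selection achieves below 13.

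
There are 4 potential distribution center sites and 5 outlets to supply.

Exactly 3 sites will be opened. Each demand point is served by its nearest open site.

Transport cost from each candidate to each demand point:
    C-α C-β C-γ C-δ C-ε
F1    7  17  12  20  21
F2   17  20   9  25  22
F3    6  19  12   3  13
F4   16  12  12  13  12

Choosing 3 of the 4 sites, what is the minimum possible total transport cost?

Open {F2, F3, F4}.
  C-α→F3 6, C-β→F4 12, C-γ→F2 9, C-δ→F3 3, C-ε→F4 12  ⇒ total 42.
Compare {F1, F3, F4}: total 45.
Compare {F1, F2, F3}: total 48.
No size-3 selection does better; minimum is 42.

42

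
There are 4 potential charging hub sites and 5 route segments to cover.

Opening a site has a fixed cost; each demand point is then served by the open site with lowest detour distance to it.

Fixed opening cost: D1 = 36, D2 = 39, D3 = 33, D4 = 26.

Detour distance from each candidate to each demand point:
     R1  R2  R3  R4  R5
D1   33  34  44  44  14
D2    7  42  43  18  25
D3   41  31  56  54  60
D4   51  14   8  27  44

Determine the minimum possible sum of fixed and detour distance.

137

Open {D2, D4}: assign each demand point to its cheapest open site.
  R1→D2 7, R2→D4 14, R3→D4 8, R4→D2 18, R5→D2 25
  detour distance 72, fixed 65 → total 137.
Compare {D1, D4}: detour distance 96 + fixed 62 = 158.
Compare {D1, D2, D4}: detour distance 61 + fixed 101 = 162.
Compare {D4}: detour distance 144 + fixed 26 = 170.
All other subsets cost ≥ 158. Minimum total cost: 137.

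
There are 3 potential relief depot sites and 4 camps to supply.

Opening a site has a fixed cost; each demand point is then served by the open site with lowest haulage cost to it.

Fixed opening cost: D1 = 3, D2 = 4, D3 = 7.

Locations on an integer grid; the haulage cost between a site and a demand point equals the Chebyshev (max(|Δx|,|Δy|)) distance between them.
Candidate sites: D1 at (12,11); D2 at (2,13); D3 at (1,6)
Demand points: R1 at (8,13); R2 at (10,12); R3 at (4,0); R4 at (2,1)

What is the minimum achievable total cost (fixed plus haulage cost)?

27

Open {D1, D3}: assign each demand point to its cheapest open site.
  R1→D1 4, R2→D1 2, R3→D3 6, R4→D3 5
  haulage cost 17, fixed 10 → total 27.
Compare {D1}: haulage cost 27 + fixed 3 = 30.
Compare {D1, D2, D3}: haulage cost 17 + fixed 14 = 31.
Compare {D3}: haulage cost 27 + fixed 7 = 34.
All other subsets cost ≥ 30. Minimum total cost: 27.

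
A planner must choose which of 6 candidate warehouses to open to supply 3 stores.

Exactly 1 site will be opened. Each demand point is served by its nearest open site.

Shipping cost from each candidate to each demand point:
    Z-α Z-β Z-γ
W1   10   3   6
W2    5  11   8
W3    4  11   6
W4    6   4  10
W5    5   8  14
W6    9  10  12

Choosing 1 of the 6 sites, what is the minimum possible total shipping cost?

19

Open {W1}.
  Z-α→W1 10, Z-β→W1 3, Z-γ→W1 6  ⇒ total 19.
Compare {W4}: total 20.
Compare {W3}: total 21.
No size-1 selection does better; minimum is 19.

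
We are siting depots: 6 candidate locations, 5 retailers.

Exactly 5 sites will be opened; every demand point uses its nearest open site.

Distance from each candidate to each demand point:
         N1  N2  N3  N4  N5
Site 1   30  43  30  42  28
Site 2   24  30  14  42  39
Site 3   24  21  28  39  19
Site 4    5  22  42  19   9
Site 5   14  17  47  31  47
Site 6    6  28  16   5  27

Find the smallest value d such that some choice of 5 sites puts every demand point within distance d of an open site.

Open {Site 1, Site 2, Site 4, Site 5, Site 6}.
  Farthest demand point is N2 at distance 17 (to Site 5); all others are ≤ 17.
With {Site 1, Site 3, Site 4, Site 5, Site 6} the worst case is 17.
With {Site 2, Site 3, Site 4, Site 5, Site 6} the worst case is 17.
No size-5 selection achieves below 17.

17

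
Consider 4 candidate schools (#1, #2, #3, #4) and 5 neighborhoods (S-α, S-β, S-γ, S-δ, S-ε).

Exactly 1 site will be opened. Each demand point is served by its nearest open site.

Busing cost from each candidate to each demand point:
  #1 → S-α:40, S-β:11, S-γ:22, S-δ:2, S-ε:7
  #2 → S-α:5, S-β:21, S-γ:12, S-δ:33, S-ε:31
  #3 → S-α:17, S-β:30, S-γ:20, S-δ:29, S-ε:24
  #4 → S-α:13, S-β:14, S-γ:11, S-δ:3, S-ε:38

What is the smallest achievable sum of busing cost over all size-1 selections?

Open {#4}.
  S-α→#4 13, S-β→#4 14, S-γ→#4 11, S-δ→#4 3, S-ε→#4 38  ⇒ total 79.
Compare {#1}: total 82.
Compare {#2}: total 102.
No size-1 selection does better; minimum is 79.

79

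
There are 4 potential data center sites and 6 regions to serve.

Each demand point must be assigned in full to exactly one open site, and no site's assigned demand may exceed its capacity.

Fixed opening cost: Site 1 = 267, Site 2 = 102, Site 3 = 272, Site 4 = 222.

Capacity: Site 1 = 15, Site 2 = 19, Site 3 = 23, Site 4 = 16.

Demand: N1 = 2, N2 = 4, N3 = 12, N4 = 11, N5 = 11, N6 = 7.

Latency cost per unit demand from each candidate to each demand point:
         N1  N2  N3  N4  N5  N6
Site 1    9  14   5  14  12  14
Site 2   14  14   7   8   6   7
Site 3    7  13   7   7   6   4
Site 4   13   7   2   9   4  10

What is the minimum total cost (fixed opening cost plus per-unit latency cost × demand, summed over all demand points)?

833

Open {Site 2, Site 3, Site 4}; cheapest assignment that respects the capacities:
  Site 2 (cap 19, load 11): N5 — cost 11×6 = 66
  Site 3 (cap 23, load 20): N1, N4, N6 — cost 2×7 + 11×7 + 7×4 = 119
  Site 4 (cap 16, load 16): N2, N3 — cost 4×7 + 12×2 = 52
  Shipping 237, fixed 596 → total 833.
  Any other capacity-feasible assignment to {Site 2, Site 3, Site 4} ships for at least 237.
Compare {Site 1, Site 2, Site 4}: its best feasible assignment gives total 878.
Compare {Site 1, Site 2, Site 3}: its best feasible assignment gives total 942.
Every other set of open sites that can feasibly serve all demand totals ≥ 878 even under its best assignment. Minimum: 833.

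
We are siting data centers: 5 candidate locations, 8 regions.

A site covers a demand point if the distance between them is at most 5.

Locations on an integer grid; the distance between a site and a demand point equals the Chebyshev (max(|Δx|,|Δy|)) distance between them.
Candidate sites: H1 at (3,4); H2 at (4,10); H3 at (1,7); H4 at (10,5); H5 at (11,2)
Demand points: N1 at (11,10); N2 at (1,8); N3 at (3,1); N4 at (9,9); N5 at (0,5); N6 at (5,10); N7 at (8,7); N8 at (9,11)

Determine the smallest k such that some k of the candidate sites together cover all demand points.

Coverage sets (demand points within 5 of each site):
  H1: {N2, N3, N5, N7}
  H2: {N2, N4, N5, N6, N7, N8}
  H3: {N2, N5, N6}
  H4: {N1, N4, N6, N7}
  H5: {N7}
No 2 sites suffice: every size-2 union leaves at least one demand point uncovered.
But {H1, H2, H4} covers everything, so the minimum is 3.

3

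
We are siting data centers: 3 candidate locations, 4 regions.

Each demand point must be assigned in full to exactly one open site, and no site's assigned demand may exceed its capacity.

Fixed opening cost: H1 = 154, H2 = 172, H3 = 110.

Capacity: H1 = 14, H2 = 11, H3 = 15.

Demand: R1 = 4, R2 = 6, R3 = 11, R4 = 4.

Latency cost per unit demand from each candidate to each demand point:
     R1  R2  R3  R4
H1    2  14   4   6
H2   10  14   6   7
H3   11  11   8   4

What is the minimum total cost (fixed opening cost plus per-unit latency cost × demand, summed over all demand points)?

Open {H1, H3}; cheapest assignment that respects the capacities:
  H1 (cap 14, load 11): R3 — cost 11×4 = 44
  H3 (cap 15, load 14): R1, R2, R4 — cost 4×11 + 6×11 + 4×4 = 126
  Shipping 170, fixed 264 → total 434.
  Any other capacity-feasible assignment to {H1, H3} ships for at least 170.
Compare {H2, H3}: its best feasible assignment gives total 474.
Compare {H1, H2}: its best feasible assignment gives total 508.
Every other set of open sites that can feasibly serve all demand totals ≥ 474 even under its best assignment. Minimum: 434.

434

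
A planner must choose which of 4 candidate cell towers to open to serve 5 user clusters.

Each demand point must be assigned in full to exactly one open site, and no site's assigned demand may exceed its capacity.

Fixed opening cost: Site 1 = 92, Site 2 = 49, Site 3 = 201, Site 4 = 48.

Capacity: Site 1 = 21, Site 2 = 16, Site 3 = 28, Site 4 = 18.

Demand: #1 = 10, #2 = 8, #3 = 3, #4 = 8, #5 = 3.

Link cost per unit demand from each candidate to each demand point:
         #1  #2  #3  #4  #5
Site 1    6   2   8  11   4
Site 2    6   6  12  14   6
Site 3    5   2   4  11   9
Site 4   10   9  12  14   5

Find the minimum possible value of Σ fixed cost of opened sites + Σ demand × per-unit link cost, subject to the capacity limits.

347

Open {Site 1, Site 2}; cheapest assignment that respects the capacities:
  Site 1 (cap 21, load 19): #2, #3, #4 — cost 8×2 + 3×8 + 8×11 = 128
  Site 2 (cap 16, load 13): #1, #5 — cost 10×6 + 3×6 = 78
  Shipping 206, fixed 141 → total 347.
  Any other capacity-feasible assignment to {Site 1, Site 2} ships for at least 206.
Compare {Site 1, Site 4}: its best feasible assignment gives total 367.
Compare {Site 1, Site 2, Site 4}: its best feasible assignment gives total 392.
Every other set of open sites that can feasibly serve all demand totals ≥ 367 even under its best assignment. Minimum: 347.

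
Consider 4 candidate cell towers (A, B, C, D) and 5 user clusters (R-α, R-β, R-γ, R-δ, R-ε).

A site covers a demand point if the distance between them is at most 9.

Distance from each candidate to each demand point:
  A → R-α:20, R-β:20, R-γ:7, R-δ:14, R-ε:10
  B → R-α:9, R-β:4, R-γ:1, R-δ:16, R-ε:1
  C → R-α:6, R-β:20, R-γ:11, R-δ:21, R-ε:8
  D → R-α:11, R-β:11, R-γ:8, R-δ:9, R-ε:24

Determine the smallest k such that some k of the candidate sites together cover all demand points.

Coverage sets (demand points within 9 of each site):
  A: {R-γ}
  B: {R-α, R-β, R-γ, R-ε}
  C: {R-α, R-ε}
  D: {R-γ, R-δ}
No single site covers all 5 demand points.
But {B, D} covers everything, so the minimum is 2.

2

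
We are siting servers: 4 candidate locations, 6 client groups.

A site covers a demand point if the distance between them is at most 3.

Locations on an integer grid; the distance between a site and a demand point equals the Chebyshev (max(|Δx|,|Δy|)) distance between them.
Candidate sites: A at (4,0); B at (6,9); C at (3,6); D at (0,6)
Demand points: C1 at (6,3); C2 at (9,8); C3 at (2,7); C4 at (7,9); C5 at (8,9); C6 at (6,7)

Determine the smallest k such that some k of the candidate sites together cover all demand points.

Coverage sets (demand points within 3 of each site):
  A: {C1}
  B: {C2, C4, C5, C6}
  C: {C1, C3, C6}
  D: {C3}
No single site covers all 6 demand points.
But {B, C} covers everything, so the minimum is 2.

2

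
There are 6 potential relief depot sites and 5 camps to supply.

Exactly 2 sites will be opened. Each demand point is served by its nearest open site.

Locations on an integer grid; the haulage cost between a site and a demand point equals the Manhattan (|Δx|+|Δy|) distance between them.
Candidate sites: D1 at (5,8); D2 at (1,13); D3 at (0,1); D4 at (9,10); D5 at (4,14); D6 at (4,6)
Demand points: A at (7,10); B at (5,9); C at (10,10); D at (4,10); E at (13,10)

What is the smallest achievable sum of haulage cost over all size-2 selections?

11

Open {D1, D4}.
  A→D4 2, B→D1 1, C→D4 1, D→D1 3, E→D4 4  ⇒ total 11.
Compare {D4, D6}: total 15.
Compare {D4, D5}: total 16.
No size-2 selection does better; minimum is 11.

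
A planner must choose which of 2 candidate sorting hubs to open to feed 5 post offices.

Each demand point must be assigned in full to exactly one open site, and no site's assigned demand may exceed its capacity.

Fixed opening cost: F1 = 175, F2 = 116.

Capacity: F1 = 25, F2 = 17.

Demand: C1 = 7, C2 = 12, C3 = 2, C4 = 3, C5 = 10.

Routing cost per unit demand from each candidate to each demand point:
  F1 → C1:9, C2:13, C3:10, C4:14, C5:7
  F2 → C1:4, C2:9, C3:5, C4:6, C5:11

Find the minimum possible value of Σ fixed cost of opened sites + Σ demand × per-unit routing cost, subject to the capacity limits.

560

Open {F1, F2}; cheapest assignment that respects the capacities:
  F1 (cap 25, load 17): C1, C5 — cost 7×9 + 10×7 = 133
  F2 (cap 17, load 17): C2, C3, C4 — cost 12×9 + 2×5 + 3×6 = 136
  Shipping 269, fixed 291 → total 560.
  Any other capacity-feasible assignment to {F1, F2} ships for at least 269.
Total demand is 34 and no other set of sites has combined capacity ≥ 34, so {F1, F2} is the only feasible choice of open sites. Minimum: 560.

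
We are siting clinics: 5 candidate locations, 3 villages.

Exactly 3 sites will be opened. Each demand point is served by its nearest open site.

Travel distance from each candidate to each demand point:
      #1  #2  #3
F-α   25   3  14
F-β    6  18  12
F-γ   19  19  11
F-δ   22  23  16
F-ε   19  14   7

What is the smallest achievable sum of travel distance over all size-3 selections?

Open {F-α, F-β, F-ε}.
  #1→F-β 6, #2→F-α 3, #3→F-ε 7  ⇒ total 16.
Compare {F-α, F-β, F-γ}: total 20.
Compare {F-α, F-β, F-δ}: total 21.
No size-3 selection does better; minimum is 16.

16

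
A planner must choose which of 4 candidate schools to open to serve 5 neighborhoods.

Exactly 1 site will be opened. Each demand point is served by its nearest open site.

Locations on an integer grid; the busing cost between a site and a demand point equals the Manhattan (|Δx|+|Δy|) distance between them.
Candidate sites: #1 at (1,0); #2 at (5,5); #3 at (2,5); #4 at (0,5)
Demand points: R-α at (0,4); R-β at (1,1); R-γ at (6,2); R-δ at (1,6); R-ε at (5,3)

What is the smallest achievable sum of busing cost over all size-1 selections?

22

Open {#3}.
  R-α→#3 3, R-β→#3 5, R-γ→#3 7, R-δ→#3 2, R-ε→#3 5  ⇒ total 22.
Compare {#4}: total 24.
Compare {#2}: total 25.
No size-1 selection does better; minimum is 22.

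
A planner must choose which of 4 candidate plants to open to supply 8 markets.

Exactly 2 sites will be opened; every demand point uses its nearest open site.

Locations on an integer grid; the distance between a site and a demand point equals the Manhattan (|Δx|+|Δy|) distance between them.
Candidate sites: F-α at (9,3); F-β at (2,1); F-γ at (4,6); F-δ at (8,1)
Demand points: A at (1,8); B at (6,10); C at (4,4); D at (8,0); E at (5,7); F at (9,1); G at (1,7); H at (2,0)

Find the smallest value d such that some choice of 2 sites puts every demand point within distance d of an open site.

7

Open {F-β, F-γ}.
  Farthest demand point is D at distance 7 (to F-β); all others are ≤ 7.
With {F-γ, F-δ} the worst case is 7.
With {F-α, F-γ} the worst case is 8.
No size-2 selection achieves below 7.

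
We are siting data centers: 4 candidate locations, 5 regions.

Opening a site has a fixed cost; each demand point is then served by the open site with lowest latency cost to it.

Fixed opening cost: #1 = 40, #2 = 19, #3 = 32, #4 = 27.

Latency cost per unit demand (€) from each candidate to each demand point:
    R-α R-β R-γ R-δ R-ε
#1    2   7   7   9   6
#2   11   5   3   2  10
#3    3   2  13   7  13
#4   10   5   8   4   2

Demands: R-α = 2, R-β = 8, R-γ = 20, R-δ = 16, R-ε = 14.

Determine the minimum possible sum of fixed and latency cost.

220

Open {#2, #3, #4}: assign each demand point to its cheapest open site.
  R-α→#3 2×3=6, R-β→#3 8×2=16, R-γ→#2 20×3=60, R-δ→#2 16×2=32, R-ε→#4 14×2=28
  latency cost 142, fixed 78 → total 220.
Compare {#2, #4}: latency cost 180 + fixed 46 = 226.
Compare {#1, #2, #4}: latency cost 164 + fixed 86 = 250.
Compare {#1, #2, #3, #4}: latency cost 140 + fixed 118 = 258.
All other subsets cost ≥ 226. Minimum total cost: 220.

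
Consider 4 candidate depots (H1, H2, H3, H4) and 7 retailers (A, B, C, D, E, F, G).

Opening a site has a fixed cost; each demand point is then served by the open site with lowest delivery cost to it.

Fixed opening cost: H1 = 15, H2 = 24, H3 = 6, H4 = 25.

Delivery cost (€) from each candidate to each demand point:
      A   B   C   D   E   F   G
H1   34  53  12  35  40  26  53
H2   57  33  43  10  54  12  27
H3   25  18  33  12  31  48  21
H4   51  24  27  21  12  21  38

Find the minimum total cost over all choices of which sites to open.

166

Open {H1, H3}: assign each demand point to its cheapest open site.
  A→H3 25, B→H3 18, C→H1 12, D→H3 12, E→H3 31, F→H1 26, G→H3 21
  delivery cost 145, fixed 21 → total 166.
Compare {H3, H4}: delivery cost 136 + fixed 31 = 167.
Compare {H1, H3, H4}: delivery cost 121 + fixed 46 = 167.
Compare {H1, H2, H3}: delivery cost 129 + fixed 45 = 174.
All other subsets cost ≥ 167. Minimum total cost: 166.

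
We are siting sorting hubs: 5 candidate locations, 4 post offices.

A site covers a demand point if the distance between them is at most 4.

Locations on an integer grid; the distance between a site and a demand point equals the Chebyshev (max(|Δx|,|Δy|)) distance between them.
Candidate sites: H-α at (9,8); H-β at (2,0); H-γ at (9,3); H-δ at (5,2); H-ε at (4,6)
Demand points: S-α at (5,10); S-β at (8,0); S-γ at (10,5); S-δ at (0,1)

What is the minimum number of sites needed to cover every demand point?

3

Coverage sets (demand points within 4 of each site):
  H-α: {S-α, S-γ}
  H-β: {S-δ}
  H-γ: {S-β, S-γ}
  H-δ: {S-β}
  H-ε: {S-α}
No 2 sites suffice: every size-2 union leaves at least one demand point uncovered.
But {H-α, H-β, H-γ} covers everything, so the minimum is 3.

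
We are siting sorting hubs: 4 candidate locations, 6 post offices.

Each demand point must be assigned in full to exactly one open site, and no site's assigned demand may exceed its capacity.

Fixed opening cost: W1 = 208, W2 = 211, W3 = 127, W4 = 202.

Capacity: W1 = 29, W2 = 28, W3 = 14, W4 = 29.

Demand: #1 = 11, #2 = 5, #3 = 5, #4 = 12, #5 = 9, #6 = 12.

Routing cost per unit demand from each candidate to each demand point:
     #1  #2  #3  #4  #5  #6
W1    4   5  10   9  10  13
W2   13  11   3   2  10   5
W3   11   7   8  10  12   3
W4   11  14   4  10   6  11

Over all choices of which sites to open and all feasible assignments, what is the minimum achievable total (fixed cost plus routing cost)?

761

Open {W1, W2}; cheapest assignment that respects the capacities:
  W1 (cap 29, load 28): #1, #2, #4 — cost 11×4 + 5×5 + 12×9 = 177
  W2 (cap 28, load 26): #3, #5, #6 — cost 5×3 + 9×10 + 12×5 = 165
  Shipping 342, fixed 419 → total 761.
  Any other capacity-feasible assignment to {W1, W2} ships for at least 342.
Compare {W1, W2, W3}: its best feasible assignment gives total 780.
Compare {W1, W4}: its best feasible assignment gives total 793.
Every other set of open sites that can feasibly serve all demand totals ≥ 780 even under its best assignment. Minimum: 761.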